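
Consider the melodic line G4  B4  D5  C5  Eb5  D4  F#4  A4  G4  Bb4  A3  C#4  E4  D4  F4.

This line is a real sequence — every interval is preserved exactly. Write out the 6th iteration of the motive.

The 5-note cells begin on G4, D4, A3 — each down a 4th from the last.
Extending down a 4th: E3 → B2 → F#2.
From F#2 the exact shape gives F#2 A#2 C#3 B2 D3.

F#2 A#2 C#3 B2 D3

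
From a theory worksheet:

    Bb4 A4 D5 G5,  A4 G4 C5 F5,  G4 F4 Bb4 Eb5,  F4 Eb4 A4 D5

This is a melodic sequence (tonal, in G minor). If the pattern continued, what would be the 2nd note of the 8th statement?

With 4-note cells, note 2 of each statement runs A4, G4, F4, Eb4.
Each moves down a 2nd. Continuing: D4 → C4 → Bb3 → A3.

A3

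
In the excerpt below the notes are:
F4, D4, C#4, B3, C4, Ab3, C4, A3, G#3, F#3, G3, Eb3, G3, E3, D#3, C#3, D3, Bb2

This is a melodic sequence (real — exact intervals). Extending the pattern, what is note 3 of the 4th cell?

The unit is 6 notes. Position-3 pitches of the 3 shown cells: C#4, G#3, D#3.
From D#3, down a 4th gives A#2.

A#2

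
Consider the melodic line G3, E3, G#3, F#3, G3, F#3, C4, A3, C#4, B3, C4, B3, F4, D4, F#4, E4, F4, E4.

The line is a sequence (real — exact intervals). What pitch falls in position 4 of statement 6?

With 6-note cells, note 4 of each statement runs F#3, B3, E4.
Each moves up a 4th. Continuing: A4 → D5 → G5.

G5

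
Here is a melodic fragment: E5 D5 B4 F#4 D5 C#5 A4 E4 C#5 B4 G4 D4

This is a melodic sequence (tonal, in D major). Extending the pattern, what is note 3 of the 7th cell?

C#4

With 4-note cells, note 3 of each statement runs B4, A4, G4.
Extending down a 2nd: F#4 → E4 → D4 → C#4.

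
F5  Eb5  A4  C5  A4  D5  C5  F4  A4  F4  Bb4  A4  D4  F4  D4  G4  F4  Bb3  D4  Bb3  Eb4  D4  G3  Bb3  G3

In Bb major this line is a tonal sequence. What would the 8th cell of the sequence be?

F3 Eb3 A2 C3 A2

The 5-note cells begin on F5, D5, Bb4, G4, Eb4 — each down a 3rd from the last.
Carrying on: C4 → A3 → F3.
From F3 the diatonic shape gives F3 Eb3 A2 C3 A2.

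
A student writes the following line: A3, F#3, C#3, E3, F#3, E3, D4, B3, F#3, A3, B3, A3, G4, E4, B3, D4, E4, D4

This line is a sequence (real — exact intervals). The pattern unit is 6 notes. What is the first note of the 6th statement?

Bb5

Unit = 6 notes; the statements start on A3, D4, G4, moving up a 4th each time.
Continuing: C5 → F5 → Bb5. Statement 6 starts on Bb5.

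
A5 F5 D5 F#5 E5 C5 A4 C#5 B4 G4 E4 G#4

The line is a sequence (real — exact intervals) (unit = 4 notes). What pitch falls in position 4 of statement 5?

With 4-note cells, note 4 of each statement runs F#5, C#5, G#4.
Extending down a 4th: D#4 → A#3.

A#3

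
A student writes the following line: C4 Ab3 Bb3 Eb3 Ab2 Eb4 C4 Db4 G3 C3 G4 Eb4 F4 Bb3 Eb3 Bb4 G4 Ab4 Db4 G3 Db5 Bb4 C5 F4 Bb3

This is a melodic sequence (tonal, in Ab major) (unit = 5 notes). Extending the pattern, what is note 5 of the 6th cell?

The unit is 5 notes. Position-5 pitches of the 5 shown cells: Ab2, C3, Eb3, G3, Bb3.
Each moves up a 3rd; the next is Db4.

Db4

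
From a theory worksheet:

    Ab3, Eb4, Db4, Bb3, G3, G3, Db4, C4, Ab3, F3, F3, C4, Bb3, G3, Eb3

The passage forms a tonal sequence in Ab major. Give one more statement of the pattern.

Eb3 Bb3 Ab3 F3 Db3

Taking 5-note groups, the heads are Ab3, G3, F3: the pattern moves down a 2nd.
Statement 4 starts on Eb3 and keeps the same diatonic contour: Eb3 Bb3 Ab3 F3 Db3.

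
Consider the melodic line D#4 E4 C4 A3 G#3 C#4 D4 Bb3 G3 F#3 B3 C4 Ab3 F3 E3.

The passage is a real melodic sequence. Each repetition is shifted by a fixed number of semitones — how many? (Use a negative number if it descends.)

With a 5-note motive the entries are D#4, C#4, B3, each down a 2nd from the previous.
Counting half-steps from D#4 to C#4: -2.

-2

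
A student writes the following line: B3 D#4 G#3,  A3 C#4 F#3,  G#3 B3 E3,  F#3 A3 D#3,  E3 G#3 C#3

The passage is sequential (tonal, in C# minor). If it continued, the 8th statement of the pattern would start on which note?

B2

The 3-note cells begin on B3, A3, G#3, F#3, E3 — each down a 2nd from the last.
Extending the heads down a 2nd: D#3 → C#3 → B2.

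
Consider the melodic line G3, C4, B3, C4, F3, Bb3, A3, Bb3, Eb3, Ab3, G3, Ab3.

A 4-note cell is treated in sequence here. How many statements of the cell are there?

3

12 notes in groups of 4 gives 12/4 = 3 statements.
Starts: G3, F3, Eb3 — each down a 2nd.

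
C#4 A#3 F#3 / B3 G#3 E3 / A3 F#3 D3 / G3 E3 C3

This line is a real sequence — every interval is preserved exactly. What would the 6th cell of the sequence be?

With a 3-note motive the entries are C#4, B3, A3, G3, each down a 2nd from the previous.
Carrying on: F3 → Eb3.
So cell 6 is Eb3 C3 Ab2.

Eb3 C3 Ab2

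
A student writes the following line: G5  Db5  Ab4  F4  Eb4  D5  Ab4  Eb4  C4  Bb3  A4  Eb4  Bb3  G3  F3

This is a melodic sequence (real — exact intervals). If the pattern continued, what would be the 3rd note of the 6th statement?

With 5-note cells, note 3 of each statement runs Ab4, Eb4, Bb3.
Carrying that down a 4th forward: F3 → C3 → G2.

G2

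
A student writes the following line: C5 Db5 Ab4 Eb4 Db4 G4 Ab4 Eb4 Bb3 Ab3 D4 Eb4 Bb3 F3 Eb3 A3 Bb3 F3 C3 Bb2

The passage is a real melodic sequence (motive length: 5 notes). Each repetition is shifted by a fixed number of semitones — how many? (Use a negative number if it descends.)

-5

With a 5-note motive the entries are C5, G4, D4, A3, each down a 4th from the previous.
C5 to G4 spans -5 semitones.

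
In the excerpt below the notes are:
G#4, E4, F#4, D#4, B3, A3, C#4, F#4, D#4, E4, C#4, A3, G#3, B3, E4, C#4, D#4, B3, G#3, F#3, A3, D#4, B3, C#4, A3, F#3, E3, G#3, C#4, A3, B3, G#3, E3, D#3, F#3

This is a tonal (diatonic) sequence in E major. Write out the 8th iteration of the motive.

The 7-note cells begin on G#4, F#4, E4, D#4, C#4 — each down a 2nd from the last.
Extending down a 2nd: B3 → A3 → G#3.
From G#3 the diatonic shape gives G#3 E3 F#3 D#3 B2 A2 C#3.

G#3 E3 F#3 D#3 B2 A2 C#3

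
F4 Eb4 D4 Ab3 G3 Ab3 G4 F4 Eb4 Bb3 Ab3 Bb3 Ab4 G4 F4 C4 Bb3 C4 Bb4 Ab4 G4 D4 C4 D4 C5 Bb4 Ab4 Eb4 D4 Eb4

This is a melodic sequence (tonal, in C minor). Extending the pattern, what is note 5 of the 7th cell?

F4

With 6-note cells, note 5 of each statement runs G3, Ab3, Bb3, C4, D4.
Extending up a 2nd: Eb4 → F4.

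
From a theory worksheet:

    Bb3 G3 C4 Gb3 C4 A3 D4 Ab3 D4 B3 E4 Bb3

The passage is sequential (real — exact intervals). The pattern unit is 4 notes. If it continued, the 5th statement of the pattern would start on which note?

Unit = 4 notes; the statements start on Bb3, C4, D4, moving up a 2nd each time.
Continuing: E4 → F#4. Statement 5 starts on F#4.

F#4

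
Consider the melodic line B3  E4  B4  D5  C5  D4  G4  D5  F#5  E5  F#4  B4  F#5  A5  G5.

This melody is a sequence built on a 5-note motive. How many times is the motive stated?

3

15 notes in groups of 5 gives 15/5 = 3 statements.
Starts: B3, D4, F#4 — each up a 3rd.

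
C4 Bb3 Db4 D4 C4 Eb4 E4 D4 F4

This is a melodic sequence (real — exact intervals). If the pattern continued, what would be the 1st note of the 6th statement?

A#4

With 3-note cells, note 1 of each statement runs C4, D4, E4.
Extending up a 2nd: F#4 → G#4 → A#4.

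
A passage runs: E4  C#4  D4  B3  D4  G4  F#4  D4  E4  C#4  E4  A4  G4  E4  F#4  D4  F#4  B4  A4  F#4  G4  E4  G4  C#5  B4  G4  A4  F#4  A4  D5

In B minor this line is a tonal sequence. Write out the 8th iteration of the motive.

Taking 6-note groups, the heads are E4, F#4, G4, A4, B4: the pattern moves up a 2nd.
Extending up a 2nd: C#5 → D5 → E5.
Statement 8 starts on E5 and keeps the same diatonic contour: E5 C#5 D5 B4 D5 G5.

E5 C#5 D5 B4 D5 G5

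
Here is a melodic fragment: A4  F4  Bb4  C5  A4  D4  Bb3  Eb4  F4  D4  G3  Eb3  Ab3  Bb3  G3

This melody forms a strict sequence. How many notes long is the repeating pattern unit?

15 notes total. Splitting into 3 groups of 5:
A4 F4 Bb4 C5 A4 | D4 Bb3 Eb4 F4 D4 | G3 Eb3 Ab3 Bb3 G3
Each cell is the previous one down a 5th — so the unit is 5 notes.

5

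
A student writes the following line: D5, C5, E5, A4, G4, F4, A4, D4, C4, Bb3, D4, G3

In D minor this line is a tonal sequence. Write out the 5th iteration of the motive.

Unit = 4 notes; the statements start on D5, G4, C4, moving down a 5th each time.
Extending down a 5th: F3 → Bb2.
From Bb2 the diatonic shape gives Bb2 A2 C3 F2.

Bb2 A2 C3 F2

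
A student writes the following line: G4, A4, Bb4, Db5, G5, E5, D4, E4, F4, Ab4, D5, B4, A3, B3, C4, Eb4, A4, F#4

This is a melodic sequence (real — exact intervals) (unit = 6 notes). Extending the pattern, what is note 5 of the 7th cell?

Grouping in 6s, the 5th note of each cell is G5, D5, A4.
Carrying that down a 4th forward: E4 → B3 → F#3 → C#3.

C#3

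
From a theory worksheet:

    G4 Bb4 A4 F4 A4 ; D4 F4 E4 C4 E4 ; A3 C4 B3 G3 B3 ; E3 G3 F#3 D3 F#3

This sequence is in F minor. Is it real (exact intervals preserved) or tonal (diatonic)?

real

Each cell has the same semitone pattern (3, -1, -4, 4) — intervals are preserved exactly.
And A4 lies outside F minor, so the sequence is real rather than tonal.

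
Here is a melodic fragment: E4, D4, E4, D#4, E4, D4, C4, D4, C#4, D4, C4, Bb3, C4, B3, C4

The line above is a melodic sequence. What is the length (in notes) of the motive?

Try groups of 5 (3 cells in 15 notes):
E4 D4 E4 D#4 E4 | D4 C4 D4 C#4 D4 | C4 Bb3 C4 B3 C4
Every group is a transposition down a 2nd of the one before; no shorter unit works.

5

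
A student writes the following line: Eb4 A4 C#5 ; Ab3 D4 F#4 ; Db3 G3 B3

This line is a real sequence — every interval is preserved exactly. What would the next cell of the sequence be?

Unit = 3 notes; the statements start on Eb4, Ab3, Db3, moving down a 5th each time.
Statement 4 starts on Gb2 and keeps the same exact contour: Gb2 C3 E3.

Gb2 C3 E3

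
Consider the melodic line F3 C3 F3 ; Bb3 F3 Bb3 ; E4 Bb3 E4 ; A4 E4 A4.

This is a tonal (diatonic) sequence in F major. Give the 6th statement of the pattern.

With a 3-note motive the entries are F3, Bb3, E4, A4, each up a 4th from the previous.
Carrying on: D5 → G5.
Statement 6 starts on G5 and keeps the same diatonic contour: G5 D5 G5.

G5 D5 G5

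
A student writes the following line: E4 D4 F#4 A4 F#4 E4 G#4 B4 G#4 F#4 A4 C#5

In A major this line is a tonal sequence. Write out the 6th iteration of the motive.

Unit = 4 notes; the statements start on E4, F#4, G#4, moving up a 2nd each time.
Carrying on: A4 → B4 → C#5.
So cell 6 is C#5 B4 D5 F#5.

C#5 B4 D5 F#5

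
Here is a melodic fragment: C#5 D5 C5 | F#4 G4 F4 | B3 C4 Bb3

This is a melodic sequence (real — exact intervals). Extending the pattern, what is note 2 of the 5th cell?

Bb2

The unit is 3 notes. Position-2 pitches of the 3 shown cells: D5, G4, C4.
Carrying that down a 5th forward: F3 → Bb2.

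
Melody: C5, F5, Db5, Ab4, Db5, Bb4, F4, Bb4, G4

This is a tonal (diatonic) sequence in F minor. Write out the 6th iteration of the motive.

G3 C4 Ab3

Taking 3-note groups, the heads are C5, Ab4, F4: the pattern moves down a 3rd.
Continuing the starts: Db4 → Bb3 → G3.
From G3 the diatonic shape gives G3 C4 Ab3.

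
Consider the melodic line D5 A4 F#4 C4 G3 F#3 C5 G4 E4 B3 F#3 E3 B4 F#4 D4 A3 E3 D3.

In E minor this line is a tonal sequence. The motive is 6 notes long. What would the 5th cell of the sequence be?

Unit = 6 notes; the statements start on D5, C5, B4, moving down a 2nd each time.
Extending down a 2nd: A4 → G4.
So cell 5 is G4 D4 B3 F#3 C3 B2.

G4 D4 B3 F#3 C3 B2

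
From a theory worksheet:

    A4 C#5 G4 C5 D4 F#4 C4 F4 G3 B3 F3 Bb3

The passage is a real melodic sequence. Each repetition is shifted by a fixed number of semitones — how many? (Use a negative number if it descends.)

-7

Taking 4-note groups, the heads are A4, D4, G3: the pattern moves down a 5th.
Counting half-steps from A4 to D4: -7.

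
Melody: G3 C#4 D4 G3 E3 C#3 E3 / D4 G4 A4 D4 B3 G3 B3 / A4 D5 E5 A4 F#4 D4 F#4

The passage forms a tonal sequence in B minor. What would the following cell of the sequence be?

E5 A5 B5 E5 C#5 A4 C#5

Taking 7-note groups, the heads are G3, D4, A4: the pattern moves up a 5th.
So cell 4 is E5 A5 B5 E5 C#5 A4 C#5.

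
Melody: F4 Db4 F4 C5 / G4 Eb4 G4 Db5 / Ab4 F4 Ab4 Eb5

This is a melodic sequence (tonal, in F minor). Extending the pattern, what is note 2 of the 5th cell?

Ab4

The unit is 4 notes. Position-2 pitches of the 3 shown cells: Db4, Eb4, F4.
Each moves up a 2nd. Continuing: G4 → Ab4.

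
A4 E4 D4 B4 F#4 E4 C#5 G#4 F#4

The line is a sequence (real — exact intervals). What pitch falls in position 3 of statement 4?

G#4

Grouping in 3s, the 3rd note of each cell is D4, E4, F#4.
One more up a 2nd gives G#4.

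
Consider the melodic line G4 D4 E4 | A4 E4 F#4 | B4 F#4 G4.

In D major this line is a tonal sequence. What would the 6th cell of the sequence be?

Taking 3-note groups, the heads are G4, A4, B4: the pattern moves up a 2nd.
Extending up a 2nd: C#5 → D5 → E5.
Statement 6 starts on E5 and keeps the same diatonic contour: E5 B4 C#5.

E5 B4 C#5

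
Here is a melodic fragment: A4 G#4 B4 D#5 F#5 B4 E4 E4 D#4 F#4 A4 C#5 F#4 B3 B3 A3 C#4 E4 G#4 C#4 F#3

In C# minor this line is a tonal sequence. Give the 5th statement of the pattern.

With a 7-note motive the entries are A4, E4, B3, each down a 4th from the previous.
Extending down a 4th: F#3 → C#3.
Statement 5 starts on C#3 and keeps the same diatonic contour: C#3 B2 D#3 F#3 A3 D#3 G#2.

C#3 B2 D#3 F#3 A3 D#3 G#2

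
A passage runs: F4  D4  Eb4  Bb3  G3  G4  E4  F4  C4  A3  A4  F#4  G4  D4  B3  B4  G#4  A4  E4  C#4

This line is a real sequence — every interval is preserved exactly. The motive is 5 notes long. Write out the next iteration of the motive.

C#5 A#4 B4 F#4 D#4

With a 5-note motive the entries are F4, G4, A4, B4, each up a 2nd from the previous.
So cell 5 is C#5 A#4 B4 F#4 D#4.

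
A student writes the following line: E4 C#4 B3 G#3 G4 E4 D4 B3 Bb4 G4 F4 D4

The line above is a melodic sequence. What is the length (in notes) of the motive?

4

12 notes total. Splitting into 3 groups of 4:
E4 C#4 B3 G#3 | G4 E4 D4 B3 | Bb4 G4 F4 D4
That's a consistent up a 3rd shift per cell, and no other grouping gives one.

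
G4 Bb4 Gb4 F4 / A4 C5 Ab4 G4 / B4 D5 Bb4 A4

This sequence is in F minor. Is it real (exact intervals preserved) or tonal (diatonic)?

real

Each cell has the same semitone pattern (3, -4, -1) — intervals are preserved exactly.
And Gb4 lies outside F minor, so the sequence is real rather than tonal.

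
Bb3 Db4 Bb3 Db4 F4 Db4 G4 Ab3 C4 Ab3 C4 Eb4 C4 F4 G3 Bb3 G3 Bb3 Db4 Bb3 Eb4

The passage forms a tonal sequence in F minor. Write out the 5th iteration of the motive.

Eb3 G3 Eb3 G3 Bb3 G3 C4

Taking 7-note groups, the heads are Bb3, Ab3, G3: the pattern moves down a 2nd.
Carrying on: F3 → Eb3.
From Eb3 the diatonic shape gives Eb3 G3 Eb3 G3 Bb3 G3 C4.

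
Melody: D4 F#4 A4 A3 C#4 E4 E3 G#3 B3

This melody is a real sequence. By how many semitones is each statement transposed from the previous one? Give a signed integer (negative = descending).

-5

The 3-note cells begin on D4, A3, E3 — each down a 4th from the last.
D4 to A3 spans -5 semitones.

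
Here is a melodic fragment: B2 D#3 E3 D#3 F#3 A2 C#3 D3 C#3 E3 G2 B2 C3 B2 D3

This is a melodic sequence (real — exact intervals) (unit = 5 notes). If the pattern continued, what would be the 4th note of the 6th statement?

F2

With 5-note cells, note 4 of each statement runs D#3, C#3, B2.
Carrying that down a 2nd forward: A2 → G2 → F2.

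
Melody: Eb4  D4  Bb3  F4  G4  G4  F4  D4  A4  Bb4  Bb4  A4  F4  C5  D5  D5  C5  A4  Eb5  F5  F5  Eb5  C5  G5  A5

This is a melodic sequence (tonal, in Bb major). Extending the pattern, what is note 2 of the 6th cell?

G5

With 5-note cells, note 2 of each statement runs D4, F4, A4, C5, Eb5.
One more up a 3rd gives G5.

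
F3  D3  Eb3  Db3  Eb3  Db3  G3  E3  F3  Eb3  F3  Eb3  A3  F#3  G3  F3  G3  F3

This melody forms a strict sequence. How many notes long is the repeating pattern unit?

There are 18 notes; a 6-note unit gives 3 cells:
F3 D3 Eb3 Db3 Eb3 Db3 | G3 E3 F3 Eb3 F3 Eb3 | A3 F#3 G3 F3 G3 F3
That's a consistent up a 2nd shift per cell, and no other grouping gives one.

6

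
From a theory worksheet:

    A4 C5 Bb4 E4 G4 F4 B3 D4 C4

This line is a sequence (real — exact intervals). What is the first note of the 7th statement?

D#2

Taking 3-note groups, the heads are A4, E4, B3: the pattern moves down a 4th.
Continuing: F#3 → C#3 → G#2 → D#2. Statement 7 starts on D#2.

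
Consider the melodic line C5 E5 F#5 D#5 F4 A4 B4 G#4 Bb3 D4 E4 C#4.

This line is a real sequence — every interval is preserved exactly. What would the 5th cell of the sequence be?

Ab2 C3 D3 B2

The 4-note cells begin on C5, F4, Bb3 — each down a 5th from the last.
Carrying on: Eb3 → Ab2.
So cell 5 is Ab2 C3 D3 B2.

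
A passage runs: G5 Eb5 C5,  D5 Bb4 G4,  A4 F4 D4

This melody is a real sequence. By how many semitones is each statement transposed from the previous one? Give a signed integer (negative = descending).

Taking 3-note groups, the heads are G5, D5, A4: the pattern moves down a 4th.
G5 to D5 spans -5 semitones.

-5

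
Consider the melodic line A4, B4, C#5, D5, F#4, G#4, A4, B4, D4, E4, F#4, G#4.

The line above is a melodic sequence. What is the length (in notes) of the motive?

There are 12 notes; a 4-note unit gives 3 cells:
A4 B4 C#5 D5 | F#4 G#4 A4 B4 | D4 E4 F#4 G#4
Each cell is the previous one down a 3rd — so the unit is 4 notes.

4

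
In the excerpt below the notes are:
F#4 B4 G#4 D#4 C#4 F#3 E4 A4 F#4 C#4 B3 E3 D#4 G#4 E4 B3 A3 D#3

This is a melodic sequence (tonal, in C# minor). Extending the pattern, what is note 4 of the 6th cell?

F#3

With 6-note cells, note 4 of each statement runs D#4, C#4, B3.
Carrying that down a 2nd forward: A3 → G#3 → F#3.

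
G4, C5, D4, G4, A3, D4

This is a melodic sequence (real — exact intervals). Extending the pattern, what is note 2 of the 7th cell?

F#2

Grouping in 2s, the 2nd note of each cell is C5, G4, D4.
Each moves down a 4th. Continuing: A3 → E3 → B2 → F#2.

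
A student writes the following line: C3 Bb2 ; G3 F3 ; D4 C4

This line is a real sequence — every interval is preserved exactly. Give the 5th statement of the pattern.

E5 D5

The 2-note cells begin on C3, G3, D4 — each up a 5th from the last.
Carrying on: A4 → E5.
From E5 the exact shape gives E5 D5.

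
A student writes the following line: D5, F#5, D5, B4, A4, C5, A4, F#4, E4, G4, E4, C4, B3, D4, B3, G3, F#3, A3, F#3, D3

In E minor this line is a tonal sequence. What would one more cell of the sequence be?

With a 4-note motive the entries are D5, A4, E4, B3, F#3, each down a 4th from the previous.
From C3 the diatonic shape gives C3 E3 C3 A2.

C3 E3 C3 A2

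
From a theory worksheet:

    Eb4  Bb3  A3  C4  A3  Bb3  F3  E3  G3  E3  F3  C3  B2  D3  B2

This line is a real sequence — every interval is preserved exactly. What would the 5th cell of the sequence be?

The 5-note cells begin on Eb4, Bb3, F3 — each down a 4th from the last.
Extending down a 4th: C3 → G2.
So cell 5 is G2 D2 C#2 E2 C#2.

G2 D2 C#2 E2 C#2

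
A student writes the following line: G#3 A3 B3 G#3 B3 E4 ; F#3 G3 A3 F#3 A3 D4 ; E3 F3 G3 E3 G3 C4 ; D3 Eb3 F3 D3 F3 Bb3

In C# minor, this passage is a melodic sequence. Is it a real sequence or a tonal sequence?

Each cell has the same semitone pattern (1, 2, -3, 3, 5) — intervals are preserved exactly.
And G3 lies outside C# minor, so the sequence is real rather than tonal.

real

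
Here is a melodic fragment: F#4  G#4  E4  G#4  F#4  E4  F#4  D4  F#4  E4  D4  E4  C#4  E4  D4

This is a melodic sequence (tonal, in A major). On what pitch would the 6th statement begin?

Unit = 5 notes; the statements start on F#4, E4, D4, moving down a 2nd each time.
Continuing: C#4 → B3 → A3. Statement 6 starts on A3.

A3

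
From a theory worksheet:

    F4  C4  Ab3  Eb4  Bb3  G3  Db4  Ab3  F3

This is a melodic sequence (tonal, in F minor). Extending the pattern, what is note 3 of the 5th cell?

Db3

The unit is 3 notes. Position-3 pitches of the 3 shown cells: Ab3, G3, F3.
Extending down a 2nd: Eb3 → Db3.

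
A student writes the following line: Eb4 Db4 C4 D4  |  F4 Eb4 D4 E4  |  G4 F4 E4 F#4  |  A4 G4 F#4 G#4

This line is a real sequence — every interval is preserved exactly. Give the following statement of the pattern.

Taking 4-note groups, the heads are Eb4, F4, G4, A4: the pattern moves up a 2nd.
Statement 5 starts on B4 and keeps the same exact contour: B4 A4 G#4 A#4.

B4 A4 G#4 A#4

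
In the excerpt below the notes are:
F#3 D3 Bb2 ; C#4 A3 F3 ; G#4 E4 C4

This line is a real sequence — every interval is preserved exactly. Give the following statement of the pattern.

Unit = 3 notes; the statements start on F#3, C#4, G#4, moving up a 5th each time.
From D#5 the exact shape gives D#5 B4 G4.

D#5 B4 G4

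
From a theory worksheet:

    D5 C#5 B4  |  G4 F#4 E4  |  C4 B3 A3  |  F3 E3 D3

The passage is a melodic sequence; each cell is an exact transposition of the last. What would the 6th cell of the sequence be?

Eb2 D2 C2

With a 3-note motive the entries are D5, G4, C4, F3, each down a 5th from the previous.
Carrying on: Bb2 → Eb2.
So cell 6 is Eb2 D2 C2.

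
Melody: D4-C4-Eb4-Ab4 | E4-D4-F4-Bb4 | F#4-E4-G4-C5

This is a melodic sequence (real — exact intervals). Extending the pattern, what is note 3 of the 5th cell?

B4

The unit is 4 notes. Position-3 pitches of the 3 shown cells: Eb4, F4, G4.
Extending up a 2nd: A4 → B4.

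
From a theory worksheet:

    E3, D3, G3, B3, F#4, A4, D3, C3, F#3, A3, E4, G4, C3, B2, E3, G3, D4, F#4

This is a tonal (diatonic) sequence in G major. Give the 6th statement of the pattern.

Unit = 6 notes; the statements start on E3, D3, C3, moving down a 2nd each time.
Extending down a 2nd: B2 → A2 → G2.
Statement 6 starts on G2 and keeps the same diatonic contour: G2 F#2 B2 D3 A3 C4.

G2 F#2 B2 D3 A3 C4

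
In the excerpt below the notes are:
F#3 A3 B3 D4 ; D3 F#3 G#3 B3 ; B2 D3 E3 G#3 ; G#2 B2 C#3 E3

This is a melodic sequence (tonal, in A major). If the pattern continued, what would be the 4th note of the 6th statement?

With 4-note cells, note 4 of each statement runs D4, B3, G#3, E3.
Carrying that down a 3rd forward: C#3 → A2.

A2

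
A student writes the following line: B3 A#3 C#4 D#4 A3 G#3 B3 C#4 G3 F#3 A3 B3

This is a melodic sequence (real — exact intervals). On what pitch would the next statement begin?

Unit = 4 notes; the statements start on B3, A3, G3, moving down a 2nd each time.
One more step down a 2nd gives F3.

F3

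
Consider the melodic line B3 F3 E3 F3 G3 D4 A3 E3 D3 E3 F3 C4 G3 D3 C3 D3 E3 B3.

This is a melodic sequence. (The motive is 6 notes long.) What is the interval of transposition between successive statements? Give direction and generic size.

Unit = 6 notes; the statements start on B3, A3, G3, moving down a 2nd each time.
From B3 to A3: down a 2nd.

down a 2nd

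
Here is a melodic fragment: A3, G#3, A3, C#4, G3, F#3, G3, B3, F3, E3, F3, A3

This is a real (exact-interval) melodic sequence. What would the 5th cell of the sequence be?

Db3 C3 Db3 F3

The 4-note cells begin on A3, G3, F3 — each down a 2nd from the last.
Continuing the starts: Eb3 → Db3.
From Db3 the exact shape gives Db3 C3 Db3 F3.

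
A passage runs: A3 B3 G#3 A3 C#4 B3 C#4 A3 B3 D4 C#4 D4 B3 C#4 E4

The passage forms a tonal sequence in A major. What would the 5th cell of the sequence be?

E4 F#4 D4 E4 G#4

With a 5-note motive the entries are A3, B3, C#4, each up a 2nd from the previous.
Continuing the starts: D4 → E4.
From E4 the diatonic shape gives E4 F#4 D4 E4 G#4.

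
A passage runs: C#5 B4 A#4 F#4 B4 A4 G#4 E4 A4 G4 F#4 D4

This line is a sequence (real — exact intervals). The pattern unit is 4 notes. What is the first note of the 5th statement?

F4

With a 4-note motive the entries are C#5, B4, A4, each down a 2nd from the previous.
Continuing: G4 → F4. Statement 5 starts on F4.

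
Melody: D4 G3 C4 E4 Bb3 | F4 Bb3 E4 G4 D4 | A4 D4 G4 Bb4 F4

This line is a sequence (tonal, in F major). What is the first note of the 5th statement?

E5

Taking 5-note groups, the heads are D4, F4, A4: the pattern moves up a 3rd.
Continuing: C5 → E5. Statement 5 starts on E5.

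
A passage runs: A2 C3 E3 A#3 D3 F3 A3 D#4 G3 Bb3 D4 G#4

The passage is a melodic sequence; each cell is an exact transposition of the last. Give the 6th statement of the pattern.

Bb4 Db5 F5 B5

The 4-note cells begin on A2, D3, G3 — each up a 4th from the last.
Continuing the starts: C4 → F4 → Bb4.
From Bb4 the exact shape gives Bb4 Db5 F5 B5.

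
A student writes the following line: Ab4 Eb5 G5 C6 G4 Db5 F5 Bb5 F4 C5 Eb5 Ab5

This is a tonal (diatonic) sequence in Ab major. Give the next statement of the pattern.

Eb4 Bb4 Db5 G5

With a 4-note motive the entries are Ab4, G4, F4, each down a 2nd from the previous.
Statement 4 starts on Eb4 and keeps the same diatonic contour: Eb4 Bb4 Db5 G5.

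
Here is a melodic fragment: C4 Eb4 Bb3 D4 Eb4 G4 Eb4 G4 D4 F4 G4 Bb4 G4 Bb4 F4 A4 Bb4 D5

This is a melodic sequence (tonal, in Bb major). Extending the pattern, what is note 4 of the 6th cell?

Grouping in 6s, the 4th note of each cell is D4, F4, A4.
Extending up a 3rd: C5 → Eb5 → G5.

G5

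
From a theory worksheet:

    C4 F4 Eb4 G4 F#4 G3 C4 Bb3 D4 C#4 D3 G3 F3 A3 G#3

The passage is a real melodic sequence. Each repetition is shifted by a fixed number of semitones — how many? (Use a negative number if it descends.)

-5

The 5-note cells begin on C4, G3, D3 — each down a 4th from the last.
Counting half-steps from C4 to G3: -5.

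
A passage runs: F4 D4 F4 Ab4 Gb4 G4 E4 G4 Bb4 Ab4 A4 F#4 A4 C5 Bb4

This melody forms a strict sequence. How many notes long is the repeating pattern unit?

5

There are 15 notes; a 5-note unit gives 3 cells:
F4 D4 F4 Ab4 Gb4 | G4 E4 G4 Bb4 Ab4 | A4 F#4 A4 C5 Bb4
Each cell is the previous one up a 2nd — so the unit is 5 notes.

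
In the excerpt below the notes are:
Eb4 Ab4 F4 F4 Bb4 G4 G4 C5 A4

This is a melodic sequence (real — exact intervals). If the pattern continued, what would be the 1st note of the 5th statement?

B4

The unit is 3 notes. Position-1 pitches of the 3 shown cells: Eb4, F4, G4.
Each moves up a 2nd. Continuing: A4 → B4.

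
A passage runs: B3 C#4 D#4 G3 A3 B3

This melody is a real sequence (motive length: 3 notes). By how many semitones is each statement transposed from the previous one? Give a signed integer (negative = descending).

-4

With a 3-note motive the entries are B3, G3, each down a 3rd from the previous.
Counting half-steps from B3 to G3: -4.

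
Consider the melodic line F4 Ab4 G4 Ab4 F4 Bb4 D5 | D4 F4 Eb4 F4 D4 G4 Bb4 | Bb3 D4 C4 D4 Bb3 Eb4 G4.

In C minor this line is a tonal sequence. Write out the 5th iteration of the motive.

Taking 7-note groups, the heads are F4, D4, Bb3: the pattern moves down a 3rd.
Carrying on: G3 → Eb3.
From Eb3 the diatonic shape gives Eb3 G3 F3 G3 Eb3 Ab3 C4.

Eb3 G3 F3 G3 Eb3 Ab3 C4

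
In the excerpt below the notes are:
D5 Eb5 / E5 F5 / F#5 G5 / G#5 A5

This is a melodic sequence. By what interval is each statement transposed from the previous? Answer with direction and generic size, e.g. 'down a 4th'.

up a 2nd

The 2-note cells begin on D5, E5, F#5, G#5 — each up a 2nd from the last.
From D5 to E5: up a 2nd.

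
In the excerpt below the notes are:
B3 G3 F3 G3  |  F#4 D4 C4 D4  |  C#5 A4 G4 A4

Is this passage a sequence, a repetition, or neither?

sequence

Each 4-note cell is the previous one transposed up a 5th.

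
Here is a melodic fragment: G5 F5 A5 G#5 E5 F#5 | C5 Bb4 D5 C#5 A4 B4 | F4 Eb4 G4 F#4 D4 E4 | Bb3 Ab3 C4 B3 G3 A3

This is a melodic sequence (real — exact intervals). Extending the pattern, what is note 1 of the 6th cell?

The unit is 6 notes. Position-1 pitches of the 4 shown cells: G5, C5, F4, Bb3.
Each moves down a 5th. Continuing: Eb3 → Ab2.

Ab2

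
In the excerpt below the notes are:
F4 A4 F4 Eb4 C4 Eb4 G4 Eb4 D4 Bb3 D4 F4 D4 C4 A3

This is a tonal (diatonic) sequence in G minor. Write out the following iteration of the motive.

C4 Eb4 C4 Bb3 G3

The 5-note cells begin on F4, Eb4, D4 — each down a 2nd from the last.
Statement 4 starts on C4 and keeps the same diatonic contour: C4 Eb4 C4 Bb3 G3.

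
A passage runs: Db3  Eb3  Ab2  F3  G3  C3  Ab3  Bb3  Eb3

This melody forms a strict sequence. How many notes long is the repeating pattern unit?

3

9 notes total. Splitting into 3 groups of 3:
Db3 Eb3 Ab2 | F3 G3 C3 | Ab3 Bb3 Eb3
That's a consistent up a 3rd shift per cell, and no other grouping gives one.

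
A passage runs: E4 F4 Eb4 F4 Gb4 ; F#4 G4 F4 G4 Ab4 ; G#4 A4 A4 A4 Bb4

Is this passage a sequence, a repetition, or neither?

Note 3 of cell 3 is A4; if this were a sequence it would be G4. No unit length gives a consistent transposition pattern.

neither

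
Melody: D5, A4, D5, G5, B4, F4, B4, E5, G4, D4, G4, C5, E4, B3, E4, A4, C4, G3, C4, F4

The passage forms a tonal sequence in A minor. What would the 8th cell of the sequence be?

Taking 4-note groups, the heads are D5, B4, G4, E4, C4: the pattern moves down a 3rd.
Continuing the starts: A3 → F3 → D3.
From D3 the diatonic shape gives D3 A2 D3 G3.

D3 A2 D3 G3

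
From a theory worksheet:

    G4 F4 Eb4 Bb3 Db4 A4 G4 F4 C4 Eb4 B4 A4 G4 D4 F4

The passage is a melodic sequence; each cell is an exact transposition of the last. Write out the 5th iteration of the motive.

The 5-note cells begin on G4, A4, B4 — each up a 2nd from the last.
Carrying on: C#5 → D#5.
From D#5 the exact shape gives D#5 C#5 B4 F#4 A4.

D#5 C#5 B4 F#4 A4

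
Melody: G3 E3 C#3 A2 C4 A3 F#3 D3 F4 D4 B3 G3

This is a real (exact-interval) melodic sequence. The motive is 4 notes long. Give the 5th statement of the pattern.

Unit = 4 notes; the statements start on G3, C4, F4, moving up a 4th each time.
Continuing the starts: Bb4 → Eb5.
From Eb5 the exact shape gives Eb5 C5 A4 F4.

Eb5 C5 A4 F4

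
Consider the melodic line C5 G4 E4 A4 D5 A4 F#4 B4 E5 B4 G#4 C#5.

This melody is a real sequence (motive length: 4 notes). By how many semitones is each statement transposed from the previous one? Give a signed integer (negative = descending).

Unit = 4 notes; the statements start on C5, D5, E5, moving up a 2nd each time.
C5→D5 is 74 − 72 = 2 semitones.

2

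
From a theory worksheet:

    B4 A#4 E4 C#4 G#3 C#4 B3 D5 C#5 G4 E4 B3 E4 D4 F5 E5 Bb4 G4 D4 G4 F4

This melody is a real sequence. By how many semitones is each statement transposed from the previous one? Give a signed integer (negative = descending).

The 7-note cells begin on B4, D5, F5 — each up a 3rd from the last.
B4 to D5 spans +3 semitones.

3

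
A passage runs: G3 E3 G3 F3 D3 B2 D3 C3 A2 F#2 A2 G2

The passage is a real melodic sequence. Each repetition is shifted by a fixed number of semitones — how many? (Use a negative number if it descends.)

-5

The 4-note cells begin on G3, D3, A2 — each down a 4th from the last.
G3→D3 is 50 − 55 = -5 semitones.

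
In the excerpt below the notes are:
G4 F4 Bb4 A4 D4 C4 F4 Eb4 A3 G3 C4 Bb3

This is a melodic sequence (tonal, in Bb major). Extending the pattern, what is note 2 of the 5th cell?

A2

Grouping in 4s, the 2nd note of each cell is F4, C4, G3.
Carrying that down a 4th forward: D3 → A2.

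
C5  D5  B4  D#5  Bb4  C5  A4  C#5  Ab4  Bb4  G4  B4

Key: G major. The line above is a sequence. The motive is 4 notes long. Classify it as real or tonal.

real

Each cell has the same semitone pattern (2, -3, 4) — intervals are preserved exactly.
And D#5 lies outside G major, so the sequence is real rather than tonal.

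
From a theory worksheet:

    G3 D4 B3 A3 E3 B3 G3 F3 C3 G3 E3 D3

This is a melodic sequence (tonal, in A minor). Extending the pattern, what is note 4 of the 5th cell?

G2

With 4-note cells, note 4 of each statement runs A3, F3, D3.
Carrying that down a 3rd forward: B2 → G2.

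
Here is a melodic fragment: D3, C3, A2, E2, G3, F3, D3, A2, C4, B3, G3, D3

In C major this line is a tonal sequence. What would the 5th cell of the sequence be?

B4 A4 F4 C4

The 4-note cells begin on D3, G3, C4 — each up a 4th from the last.
Continuing the starts: F4 → B4.
From B4 the diatonic shape gives B4 A4 F4 C4.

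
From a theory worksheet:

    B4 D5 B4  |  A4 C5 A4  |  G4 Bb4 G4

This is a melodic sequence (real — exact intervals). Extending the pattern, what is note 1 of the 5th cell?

Eb4

The unit is 3 notes. Position-1 pitches of the 3 shown cells: B4, A4, G4.
Each moves down a 2nd. Continuing: F4 → Eb4.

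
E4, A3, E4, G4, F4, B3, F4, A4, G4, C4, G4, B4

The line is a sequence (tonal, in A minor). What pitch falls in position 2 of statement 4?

Grouping in 4s, the 2nd note of each cell is A3, B3, C4.
One more up a 2nd gives D4.

D4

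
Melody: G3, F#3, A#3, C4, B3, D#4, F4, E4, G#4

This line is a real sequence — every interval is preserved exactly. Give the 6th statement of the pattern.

Ab5 G5 B5

Unit = 3 notes; the statements start on G3, C4, F4, moving up a 4th each time.
Continuing the starts: Bb4 → Eb5 → Ab5.
Statement 6 starts on Ab5 and keeps the same exact contour: Ab5 G5 B5.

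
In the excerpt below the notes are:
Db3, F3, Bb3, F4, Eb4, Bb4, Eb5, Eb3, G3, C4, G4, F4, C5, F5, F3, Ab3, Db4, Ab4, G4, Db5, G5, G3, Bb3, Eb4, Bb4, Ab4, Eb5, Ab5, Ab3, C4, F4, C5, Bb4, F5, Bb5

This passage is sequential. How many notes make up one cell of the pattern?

7

35 notes total. Splitting into 5 groups of 7:
Db3 F3 Bb3 F4 Eb4 Bb4 Eb5 | Eb3 G3 C4 G4 F4 C5 F5 | F3 Ab3 Db4 Ab4 G4 Db5 G5 | G3 Bb3 Eb4 Bb4 Ab4 Eb5 Ab5 | Ab3 C4 F4 C5 Bb4 F5 Bb5
Each cell is the previous one up a 2nd — so the unit is 7 notes.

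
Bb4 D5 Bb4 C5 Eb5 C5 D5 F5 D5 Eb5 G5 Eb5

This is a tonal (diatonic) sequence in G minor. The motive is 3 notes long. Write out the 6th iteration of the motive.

G5 Bb5 G5

Unit = 3 notes; the statements start on Bb4, C5, D5, Eb5, moving up a 2nd each time.
Carrying on: F5 → G5.
From G5 the diatonic shape gives G5 Bb5 G5.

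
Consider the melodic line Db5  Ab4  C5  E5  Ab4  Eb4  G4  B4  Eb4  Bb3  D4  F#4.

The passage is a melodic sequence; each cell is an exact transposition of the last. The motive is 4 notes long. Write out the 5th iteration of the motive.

With a 4-note motive the entries are Db5, Ab4, Eb4, each down a 4th from the previous.
Extending down a 4th: Bb3 → F3.
Statement 5 starts on F3 and keeps the same exact contour: F3 C3 E3 G#3.

F3 C3 E3 G#3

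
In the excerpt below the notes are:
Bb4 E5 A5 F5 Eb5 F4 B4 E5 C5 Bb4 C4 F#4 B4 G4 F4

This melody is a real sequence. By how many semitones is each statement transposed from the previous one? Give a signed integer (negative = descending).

-5

The 5-note cells begin on Bb4, F4, C4 — each down a 4th from the last.
Bb4→F4 is 65 − 70 = -5 semitones.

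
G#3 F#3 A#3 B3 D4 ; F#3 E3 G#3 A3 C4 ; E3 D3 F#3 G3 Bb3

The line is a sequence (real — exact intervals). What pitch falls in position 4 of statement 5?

Eb3

The unit is 5 notes. Position-4 pitches of the 3 shown cells: B3, A3, G3.
Carrying that down a 2nd forward: F3 → Eb3.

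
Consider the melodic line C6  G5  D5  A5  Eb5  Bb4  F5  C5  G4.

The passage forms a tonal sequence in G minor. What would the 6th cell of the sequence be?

Unit = 3 notes; the statements start on C6, A5, F5, moving down a 3rd each time.
Continuing the starts: D5 → Bb4 → G4.
So cell 6 is G4 D4 A3.

G4 D4 A3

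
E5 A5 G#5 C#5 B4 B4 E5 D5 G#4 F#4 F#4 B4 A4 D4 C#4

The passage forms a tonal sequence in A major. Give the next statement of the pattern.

The 5-note cells begin on E5, B4, F#4 — each down a 4th from the last.
Statement 4 starts on C#4 and keeps the same diatonic contour: C#4 F#4 E4 A3 G#3.

C#4 F#4 E4 A3 G#3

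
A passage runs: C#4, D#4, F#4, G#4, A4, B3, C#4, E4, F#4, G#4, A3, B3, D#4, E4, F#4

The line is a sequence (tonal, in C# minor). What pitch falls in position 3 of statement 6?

With 5-note cells, note 3 of each statement runs F#4, E4, D#4.
Each moves down a 2nd. Continuing: C#4 → B3 → A3.

A3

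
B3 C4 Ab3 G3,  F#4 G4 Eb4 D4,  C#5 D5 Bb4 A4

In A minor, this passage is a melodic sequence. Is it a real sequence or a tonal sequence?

Each cell has the same semitone pattern (1, -4, -1) — intervals are preserved exactly.
And Ab3 lies outside A minor, so the sequence is real rather than tonal.

real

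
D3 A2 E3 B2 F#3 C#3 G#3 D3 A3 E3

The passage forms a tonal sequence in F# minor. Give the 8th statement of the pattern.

Unit = 2 notes; the statements start on D3, E3, F#3, G#3, A3, moving up a 2nd each time.
Continuing the starts: B3 → C#4 → D4.
From D4 the diatonic shape gives D4 A3.

D4 A3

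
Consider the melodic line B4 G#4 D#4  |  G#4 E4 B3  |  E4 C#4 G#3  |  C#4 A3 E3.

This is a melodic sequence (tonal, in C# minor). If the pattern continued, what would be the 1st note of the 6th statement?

F#3

Grouping in 3s, the 1st note of each cell is B4, G#4, E4, C#4.
Extending down a 3rd: A3 → F#3.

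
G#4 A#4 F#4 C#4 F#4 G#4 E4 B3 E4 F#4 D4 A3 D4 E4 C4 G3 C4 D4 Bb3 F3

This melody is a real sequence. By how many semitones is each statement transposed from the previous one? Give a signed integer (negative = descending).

-2

Unit = 4 notes; the statements start on G#4, F#4, E4, D4, C4, moving down a 2nd each time.
G#4→F#4 is 66 − 68 = -2 semitones.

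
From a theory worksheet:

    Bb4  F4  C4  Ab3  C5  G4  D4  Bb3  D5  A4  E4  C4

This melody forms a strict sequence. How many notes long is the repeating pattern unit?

12 notes total. Splitting into 3 groups of 4:
Bb4 F4 C4 Ab3 | C5 G4 D4 Bb3 | D5 A4 E4 C4
Every group is a transposition up a 2nd of the one before; no shorter unit works.

4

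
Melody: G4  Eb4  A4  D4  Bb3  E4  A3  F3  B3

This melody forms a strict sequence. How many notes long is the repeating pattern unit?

3

Try groups of 3 (3 cells in 9 notes):
G4 Eb4 A4 | D4 Bb3 E4 | A3 F3 B3
Each cell is the previous one down a 4th — so the unit is 3 notes.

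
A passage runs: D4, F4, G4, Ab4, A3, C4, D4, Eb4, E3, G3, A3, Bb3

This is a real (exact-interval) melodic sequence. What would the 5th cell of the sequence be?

F#2 A2 B2 C3

The 4-note cells begin on D4, A3, E3 — each down a 4th from the last.
Extending down a 4th: B2 → F#2.
From F#2 the exact shape gives F#2 A2 B2 C3.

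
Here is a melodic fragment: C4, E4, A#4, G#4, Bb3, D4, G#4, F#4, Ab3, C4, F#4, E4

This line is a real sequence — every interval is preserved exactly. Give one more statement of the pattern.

Unit = 4 notes; the statements start on C4, Bb3, Ab3, moving down a 2nd each time.
So cell 4 is Gb3 Bb3 E4 D4.

Gb3 Bb3 E4 D4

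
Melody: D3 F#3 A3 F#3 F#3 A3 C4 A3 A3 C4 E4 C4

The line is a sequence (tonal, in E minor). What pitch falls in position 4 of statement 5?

The unit is 4 notes. Position-4 pitches of the 3 shown cells: F#3, A3, C4.
Each moves up a 3rd. Continuing: E4 → G4.

G4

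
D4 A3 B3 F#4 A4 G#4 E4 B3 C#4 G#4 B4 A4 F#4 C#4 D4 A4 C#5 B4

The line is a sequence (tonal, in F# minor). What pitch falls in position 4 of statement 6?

D5

The unit is 6 notes. Position-4 pitches of the 3 shown cells: F#4, G#4, A4.
Carrying that up a 2nd forward: B4 → C#5 → D5.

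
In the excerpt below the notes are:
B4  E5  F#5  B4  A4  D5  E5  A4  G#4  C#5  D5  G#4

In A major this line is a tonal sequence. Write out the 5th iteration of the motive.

Unit = 4 notes; the statements start on B4, A4, G#4, moving down a 2nd each time.
Carrying on: F#4 → E4.
Statement 5 starts on E4 and keeps the same diatonic contour: E4 A4 B4 E4.

E4 A4 B4 E4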